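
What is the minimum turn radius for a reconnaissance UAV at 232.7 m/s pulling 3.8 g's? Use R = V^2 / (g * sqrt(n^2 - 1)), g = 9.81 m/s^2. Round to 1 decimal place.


Step 1: V^2 = 232.7^2 = 54149.29
Step 2: n^2 - 1 = 3.8^2 - 1 = 13.44
Step 3: sqrt(13.44) = 3.666061
Step 4: R = 54149.29 / (9.81 * 3.666061) = 1505.7 m

1505.7


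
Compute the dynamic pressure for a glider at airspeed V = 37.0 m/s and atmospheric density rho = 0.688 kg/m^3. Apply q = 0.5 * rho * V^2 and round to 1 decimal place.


Step 1: V^2 = 37.0^2 = 1369.0
Step 2: q = 0.5 * 0.688 * 1369.0
Step 3: q = 470.9 Pa

470.9


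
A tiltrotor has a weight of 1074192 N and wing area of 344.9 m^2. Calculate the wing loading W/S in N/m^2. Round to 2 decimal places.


Step 1: Wing loading = W / S = 1074192 / 344.9
Step 2: Wing loading = 3114.50 N/m^2

3114.50


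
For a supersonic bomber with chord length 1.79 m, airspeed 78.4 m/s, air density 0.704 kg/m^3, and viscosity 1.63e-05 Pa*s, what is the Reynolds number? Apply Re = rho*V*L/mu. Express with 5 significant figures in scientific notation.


Step 1: Numerator = rho * V * L = 0.704 * 78.4 * 1.79 = 98.796544
Step 2: Re = 98.796544 / 1.63e-05
Step 3: Re = 6.0611e+06

6.0611e+06


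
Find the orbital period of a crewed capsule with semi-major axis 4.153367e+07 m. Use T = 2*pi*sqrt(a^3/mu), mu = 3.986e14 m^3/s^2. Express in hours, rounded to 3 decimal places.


Step 1: a^3 / mu = 7.164748e+22 / 3.986e14 = 1.797478e+08
Step 2: sqrt(1.797478e+08) = 13407.0063 s
Step 3: T = 2*pi * 13407.0063 = 84238.71 s
Step 4: T in hours = 84238.71 / 3600 = 23.400 hours

23.400


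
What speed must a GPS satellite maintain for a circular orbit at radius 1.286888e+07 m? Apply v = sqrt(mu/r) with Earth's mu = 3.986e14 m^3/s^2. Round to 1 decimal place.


Step 1: mu / r = 3.986e14 / 1.286888e+07 = 30973946.4507
Step 2: v = sqrt(30973946.4507) = 5565.4 m/s

5565.4


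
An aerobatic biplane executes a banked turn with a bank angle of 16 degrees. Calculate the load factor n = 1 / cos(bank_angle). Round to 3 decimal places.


Step 1: Convert 16 degrees to radians = 0.279253
Step 2: cos(16 deg) = 0.961262
Step 3: n = 1 / 0.961262 = 1.040

1.040


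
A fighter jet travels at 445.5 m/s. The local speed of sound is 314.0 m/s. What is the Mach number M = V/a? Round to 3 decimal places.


Step 1: M = V / a = 445.5 / 314.0
Step 2: M = 1.419

1.419


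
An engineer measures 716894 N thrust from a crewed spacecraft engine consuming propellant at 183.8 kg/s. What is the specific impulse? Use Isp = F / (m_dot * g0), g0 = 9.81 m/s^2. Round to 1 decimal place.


Step 1: m_dot * g0 = 183.8 * 9.81 = 1803.08
Step 2: Isp = 716894 / 1803.08 = 397.6 s

397.6


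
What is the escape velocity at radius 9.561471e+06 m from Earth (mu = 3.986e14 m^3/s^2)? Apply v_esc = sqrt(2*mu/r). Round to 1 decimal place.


Step 1: 2*mu/r = 2 * 3.986e14 / 9.561471e+06 = 83376292.2044
Step 2: v_esc = sqrt(83376292.2044) = 9131.1 m/s

9131.1


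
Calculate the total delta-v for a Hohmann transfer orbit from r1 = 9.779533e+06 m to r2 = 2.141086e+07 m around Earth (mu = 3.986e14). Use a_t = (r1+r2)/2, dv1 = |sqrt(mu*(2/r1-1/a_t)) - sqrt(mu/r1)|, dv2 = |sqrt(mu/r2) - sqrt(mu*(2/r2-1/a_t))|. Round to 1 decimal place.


Step 1: Transfer semi-major axis a_t = (9.779533e+06 + 2.141086e+07) / 2 = 1.559520e+07 m
Step 2: v1 (circular at r1) = sqrt(mu/r1) = 6384.25 m/s
Step 3: v_t1 = sqrt(mu*(2/r1 - 1/a_t)) = 7480.51 m/s
Step 4: dv1 = |7480.51 - 6384.25| = 1096.26 m/s
Step 5: v2 (circular at r2) = 4314.71 m/s, v_t2 = 3416.77 m/s
Step 6: dv2 = |4314.71 - 3416.77| = 897.94 m/s
Step 7: Total delta-v = 1096.26 + 897.94 = 1994.2 m/s

1994.2


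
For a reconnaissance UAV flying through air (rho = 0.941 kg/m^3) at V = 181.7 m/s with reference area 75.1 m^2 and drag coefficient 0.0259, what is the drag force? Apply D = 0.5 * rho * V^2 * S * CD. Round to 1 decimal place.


Step 1: Dynamic pressure q = 0.5 * 0.941 * 181.7^2 = 15533.5057 Pa
Step 2: Drag D = q * S * CD = 15533.5057 * 75.1 * 0.0259
Step 3: D = 30214.1 N

30214.1


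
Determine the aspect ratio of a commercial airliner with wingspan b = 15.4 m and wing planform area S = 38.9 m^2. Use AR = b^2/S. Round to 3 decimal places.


Step 1: b^2 = 15.4^2 = 237.16
Step 2: AR = 237.16 / 38.9 = 6.097

6.097


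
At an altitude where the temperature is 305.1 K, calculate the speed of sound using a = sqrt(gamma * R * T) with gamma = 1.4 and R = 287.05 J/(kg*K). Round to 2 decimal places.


Step 1: gamma * R * T = 1.4 * 287.05 * 305.1 = 122610.537
Step 2: a = sqrt(122610.537) = 350.16 m/s

350.16


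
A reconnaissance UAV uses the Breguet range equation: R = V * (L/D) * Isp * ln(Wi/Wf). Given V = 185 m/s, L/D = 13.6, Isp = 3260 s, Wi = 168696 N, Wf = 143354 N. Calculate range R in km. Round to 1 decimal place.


Step 1: Coefficient = V * (L/D) * Isp = 185 * 13.6 * 3260 = 8202160.0 m
Step 2: Wi/Wf = 168696 / 143354 = 1.176779
Step 3: ln(1.176779) = 0.162781
Step 4: R = 8202160.0 * 0.162781 = 1335157.3 m = 1335.2 km

1335.2


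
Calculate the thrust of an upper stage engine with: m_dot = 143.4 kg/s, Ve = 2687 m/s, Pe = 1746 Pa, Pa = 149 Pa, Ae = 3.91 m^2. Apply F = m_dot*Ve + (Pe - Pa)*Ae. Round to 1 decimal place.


Step 1: Momentum thrust = m_dot * Ve = 143.4 * 2687 = 385315.8 N
Step 2: Pressure thrust = (Pe - Pa) * Ae = (1746 - 149) * 3.91 = 6244.27 N
Step 3: Total thrust F = 385315.8 + 6244.27 = 391560.1 N

391560.1


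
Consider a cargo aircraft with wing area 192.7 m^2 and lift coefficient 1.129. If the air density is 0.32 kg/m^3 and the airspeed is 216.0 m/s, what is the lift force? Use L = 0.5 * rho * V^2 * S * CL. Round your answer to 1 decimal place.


Step 1: Calculate dynamic pressure q = 0.5 * 0.32 * 216.0^2 = 0.5 * 0.32 * 46656.0 = 7464.96 Pa
Step 2: Multiply by wing area and lift coefficient: L = 7464.96 * 192.7 * 1.129
Step 3: L = 1438497.792 * 1.129 = 1624064.0 N

1624064.0


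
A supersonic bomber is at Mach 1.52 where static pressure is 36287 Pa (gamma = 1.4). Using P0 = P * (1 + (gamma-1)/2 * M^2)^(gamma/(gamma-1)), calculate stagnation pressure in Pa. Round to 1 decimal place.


Step 1: (gamma-1)/2 * M^2 = 0.2 * 2.3104 = 0.46208
Step 2: 1 + 0.46208 = 1.46208
Step 3: Exponent gamma/(gamma-1) = 3.5
Step 4: P0 = 36287 * 1.46208^3.5 = 137135.5 Pa

137135.5


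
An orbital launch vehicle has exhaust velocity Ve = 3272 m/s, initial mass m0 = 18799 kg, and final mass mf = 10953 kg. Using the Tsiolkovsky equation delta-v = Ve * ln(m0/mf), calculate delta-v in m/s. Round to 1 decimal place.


Step 1: Mass ratio m0/mf = 18799 / 10953 = 1.716333
Step 2: ln(1.716333) = 0.54019
Step 3: delta-v = 3272 * 0.54019 = 1767.5 m/s

1767.5


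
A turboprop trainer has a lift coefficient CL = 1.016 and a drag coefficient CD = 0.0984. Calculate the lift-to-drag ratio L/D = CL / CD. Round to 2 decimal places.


Step 1: L/D = CL / CD = 1.016 / 0.0984
Step 2: L/D = 10.33

10.33


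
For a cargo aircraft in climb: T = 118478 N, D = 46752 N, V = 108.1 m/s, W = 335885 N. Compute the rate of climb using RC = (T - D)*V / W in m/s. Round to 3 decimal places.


Step 1: Excess thrust = T - D = 118478 - 46752 = 71726 N
Step 2: Excess power = 71726 * 108.1 = 7753580.6 W
Step 3: RC = 7753580.6 / 335885 = 23.084 m/s

23.084


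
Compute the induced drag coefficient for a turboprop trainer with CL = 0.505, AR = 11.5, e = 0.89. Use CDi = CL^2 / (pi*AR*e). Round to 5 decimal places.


Step 1: CL^2 = 0.505^2 = 0.255025
Step 2: pi * AR * e = 3.14159 * 11.5 * 0.89 = 32.154201
Step 3: CDi = 0.255025 / 32.154201 = 0.00793

0.00793


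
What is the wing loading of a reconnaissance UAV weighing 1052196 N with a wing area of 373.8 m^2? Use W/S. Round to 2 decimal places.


Step 1: Wing loading = W / S = 1052196 / 373.8
Step 2: Wing loading = 2814.86 N/m^2

2814.86


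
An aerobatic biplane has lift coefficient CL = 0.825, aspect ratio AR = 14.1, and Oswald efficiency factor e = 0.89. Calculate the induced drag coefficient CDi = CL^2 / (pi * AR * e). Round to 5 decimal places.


Step 1: CL^2 = 0.825^2 = 0.680625
Step 2: pi * AR * e = 3.14159 * 14.1 * 0.89 = 39.423846
Step 3: CDi = 0.680625 / 39.423846 = 0.01726

0.01726


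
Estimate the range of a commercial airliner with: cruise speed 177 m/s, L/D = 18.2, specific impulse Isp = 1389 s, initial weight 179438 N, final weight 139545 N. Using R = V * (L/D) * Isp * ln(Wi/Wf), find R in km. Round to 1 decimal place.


Step 1: Coefficient = V * (L/D) * Isp = 177 * 18.2 * 1389 = 4474524.6 m
Step 2: Wi/Wf = 179438 / 139545 = 1.285879
Step 3: ln(1.285879) = 0.251443
Step 4: R = 4474524.6 * 0.251443 = 1125086.2 m = 1125.1 km

1125.1


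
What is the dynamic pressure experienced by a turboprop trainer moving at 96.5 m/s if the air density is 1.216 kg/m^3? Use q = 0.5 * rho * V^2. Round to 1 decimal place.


Step 1: V^2 = 96.5^2 = 9312.25
Step 2: q = 0.5 * 1.216 * 9312.25
Step 3: q = 5661.8 Pa

5661.8


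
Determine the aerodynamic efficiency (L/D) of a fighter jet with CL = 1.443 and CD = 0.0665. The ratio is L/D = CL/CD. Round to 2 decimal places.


Step 1: L/D = CL / CD = 1.443 / 0.0665
Step 2: L/D = 21.70

21.70


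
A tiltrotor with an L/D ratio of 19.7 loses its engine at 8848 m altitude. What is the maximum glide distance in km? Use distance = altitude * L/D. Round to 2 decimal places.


Step 1: Glide distance = altitude * L/D = 8848 * 19.7 = 174305.6 m
Step 2: Convert to km: 174305.6 / 1000 = 174.31 km

174.31


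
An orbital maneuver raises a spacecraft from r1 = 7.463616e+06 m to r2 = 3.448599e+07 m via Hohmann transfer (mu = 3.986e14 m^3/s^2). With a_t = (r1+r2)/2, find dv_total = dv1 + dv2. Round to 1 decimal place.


Step 1: Transfer semi-major axis a_t = (7.463616e+06 + 3.448599e+07) / 2 = 2.097480e+07 m
Step 2: v1 (circular at r1) = sqrt(mu/r1) = 7307.92 m/s
Step 3: v_t1 = sqrt(mu*(2/r1 - 1/a_t)) = 9370.58 m/s
Step 4: dv1 = |9370.58 - 7307.92| = 2062.65 m/s
Step 5: v2 (circular at r2) = 3399.75 m/s, v_t2 = 2028.02 m/s
Step 6: dv2 = |3399.75 - 2028.02| = 1371.73 m/s
Step 7: Total delta-v = 2062.65 + 1371.73 = 3434.4 m/s

3434.4


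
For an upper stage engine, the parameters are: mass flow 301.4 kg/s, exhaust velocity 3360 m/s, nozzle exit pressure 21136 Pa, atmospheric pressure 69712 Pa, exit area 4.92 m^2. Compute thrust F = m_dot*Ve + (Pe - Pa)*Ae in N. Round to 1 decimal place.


Step 1: Momentum thrust = m_dot * Ve = 301.4 * 3360 = 1012704.0 N
Step 2: Pressure thrust = (Pe - Pa) * Ae = (21136 - 69712) * 4.92 = -238993.92 N
Step 3: Total thrust F = 1012704.0 + -238993.92 = 773710.1 N

773710.1


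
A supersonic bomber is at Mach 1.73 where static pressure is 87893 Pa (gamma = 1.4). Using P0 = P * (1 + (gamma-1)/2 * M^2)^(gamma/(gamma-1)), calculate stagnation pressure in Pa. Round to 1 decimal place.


Step 1: (gamma-1)/2 * M^2 = 0.2 * 2.9929 = 0.59858
Step 2: 1 + 0.59858 = 1.59858
Step 3: Exponent gamma/(gamma-1) = 3.5
Step 4: P0 = 87893 * 1.59858^3.5 = 453967.3 Pa

453967.3


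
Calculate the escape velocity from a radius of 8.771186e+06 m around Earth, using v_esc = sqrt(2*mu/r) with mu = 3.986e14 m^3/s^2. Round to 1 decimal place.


Step 1: 2*mu/r = 2 * 3.986e14 / 8.771186e+06 = 90888506.9818
Step 2: v_esc = sqrt(90888506.9818) = 9533.5 m/s

9533.5


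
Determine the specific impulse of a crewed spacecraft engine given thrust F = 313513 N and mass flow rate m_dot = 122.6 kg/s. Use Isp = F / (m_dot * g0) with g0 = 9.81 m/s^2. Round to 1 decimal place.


Step 1: m_dot * g0 = 122.6 * 9.81 = 1202.71
Step 2: Isp = 313513 / 1202.71 = 260.7 s

260.7


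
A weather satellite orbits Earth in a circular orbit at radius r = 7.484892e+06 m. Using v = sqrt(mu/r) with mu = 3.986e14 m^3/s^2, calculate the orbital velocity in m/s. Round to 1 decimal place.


Step 1: mu / r = 3.986e14 / 7.484892e+06 = 53253941.4062
Step 2: v = sqrt(53253941.4062) = 7297.5 m/s

7297.5


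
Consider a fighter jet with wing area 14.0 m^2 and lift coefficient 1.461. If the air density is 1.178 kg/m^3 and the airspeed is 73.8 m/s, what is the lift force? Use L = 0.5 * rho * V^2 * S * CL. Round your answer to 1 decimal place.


Step 1: Calculate dynamic pressure q = 0.5 * 1.178 * 73.8^2 = 0.5 * 1.178 * 5446.44 = 3207.9532 Pa
Step 2: Multiply by wing area and lift coefficient: L = 3207.9532 * 14.0 * 1.461
Step 3: L = 44911.3442 * 1.461 = 65615.5 N

65615.5


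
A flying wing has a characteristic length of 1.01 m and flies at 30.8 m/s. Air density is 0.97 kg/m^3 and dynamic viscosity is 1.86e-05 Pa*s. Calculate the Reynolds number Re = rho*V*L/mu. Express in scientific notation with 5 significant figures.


Step 1: Numerator = rho * V * L = 0.97 * 30.8 * 1.01 = 30.17476
Step 2: Re = 30.17476 / 1.86e-05
Step 3: Re = 1.6223e+06

1.6223e+06


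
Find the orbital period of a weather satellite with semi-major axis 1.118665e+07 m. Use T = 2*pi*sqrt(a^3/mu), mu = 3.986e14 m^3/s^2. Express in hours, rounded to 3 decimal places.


Step 1: a^3 / mu = 1.399910e+21 / 3.986e14 = 3.512068e+06
Step 2: sqrt(3.512068e+06) = 1874.0511 s
Step 3: T = 2*pi * 1874.0511 = 11775.01 s
Step 4: T in hours = 11775.01 / 3600 = 3.271 hours

3.271


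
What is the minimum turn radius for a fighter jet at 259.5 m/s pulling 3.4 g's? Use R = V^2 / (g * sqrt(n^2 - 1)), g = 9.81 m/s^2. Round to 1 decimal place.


Step 1: V^2 = 259.5^2 = 67340.25
Step 2: n^2 - 1 = 3.4^2 - 1 = 10.56
Step 3: sqrt(10.56) = 3.249615
Step 4: R = 67340.25 / (9.81 * 3.249615) = 2112.4 m

2112.4


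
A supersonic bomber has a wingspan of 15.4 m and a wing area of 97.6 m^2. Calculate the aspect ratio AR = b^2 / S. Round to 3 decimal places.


Step 1: b^2 = 15.4^2 = 237.16
Step 2: AR = 237.16 / 97.6 = 2.430

2.430


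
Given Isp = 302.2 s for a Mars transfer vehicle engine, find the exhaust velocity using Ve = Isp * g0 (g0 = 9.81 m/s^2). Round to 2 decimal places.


Step 1: Ve = Isp * g0 = 302.2 * 9.81
Step 2: Ve = 2964.58 m/s

2964.58


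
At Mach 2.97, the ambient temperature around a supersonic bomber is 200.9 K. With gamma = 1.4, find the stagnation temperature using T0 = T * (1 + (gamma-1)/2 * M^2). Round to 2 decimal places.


Step 1: (gamma-1)/2 = 0.2
Step 2: M^2 = 8.8209
Step 3: 1 + 0.2 * 8.8209 = 2.76418
Step 4: T0 = 200.9 * 2.76418 = 555.32 K

555.32


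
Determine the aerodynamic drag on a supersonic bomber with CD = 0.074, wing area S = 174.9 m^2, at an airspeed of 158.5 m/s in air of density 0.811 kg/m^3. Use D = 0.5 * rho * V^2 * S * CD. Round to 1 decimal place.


Step 1: Dynamic pressure q = 0.5 * 0.811 * 158.5^2 = 10187.0724 Pa
Step 2: Drag D = q * S * CD = 10187.0724 * 174.9 * 0.074
Step 3: D = 131847.2 N

131847.2


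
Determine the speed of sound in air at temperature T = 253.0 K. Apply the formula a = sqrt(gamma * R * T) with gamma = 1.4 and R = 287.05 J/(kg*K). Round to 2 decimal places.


Step 1: gamma * R * T = 1.4 * 287.05 * 253.0 = 101673.11
Step 2: a = sqrt(101673.11) = 318.86 m/s

318.86


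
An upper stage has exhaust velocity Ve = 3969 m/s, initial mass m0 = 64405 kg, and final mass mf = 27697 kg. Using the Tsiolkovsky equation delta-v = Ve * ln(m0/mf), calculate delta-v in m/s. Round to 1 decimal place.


Step 1: Mass ratio m0/mf = 64405 / 27697 = 2.325342
Step 2: ln(2.325342) = 0.843867
Step 3: delta-v = 3969 * 0.843867 = 3349.3 m/s

3349.3


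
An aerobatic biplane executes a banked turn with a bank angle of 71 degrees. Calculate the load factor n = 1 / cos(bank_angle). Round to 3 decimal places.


Step 1: Convert 71 degrees to radians = 1.239184
Step 2: cos(71 deg) = 0.325568
Step 3: n = 1 / 0.325568 = 3.072

3.072


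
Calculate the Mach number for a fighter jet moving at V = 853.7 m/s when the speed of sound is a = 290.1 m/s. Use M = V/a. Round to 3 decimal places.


Step 1: M = V / a = 853.7 / 290.1
Step 2: M = 2.943

2.943


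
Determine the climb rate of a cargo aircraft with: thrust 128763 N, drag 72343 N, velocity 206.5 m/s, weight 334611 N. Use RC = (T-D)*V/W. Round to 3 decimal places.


Step 1: Excess thrust = T - D = 128763 - 72343 = 56420 N
Step 2: Excess power = 56420 * 206.5 = 11650730.0 W
Step 3: RC = 11650730.0 / 334611 = 34.819 m/s

34.819


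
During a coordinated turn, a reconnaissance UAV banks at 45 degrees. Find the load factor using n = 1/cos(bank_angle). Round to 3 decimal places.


Step 1: Convert 45 degrees to radians = 0.785398
Step 2: cos(45 deg) = 0.707107
Step 3: n = 1 / 0.707107 = 1.414

1.414


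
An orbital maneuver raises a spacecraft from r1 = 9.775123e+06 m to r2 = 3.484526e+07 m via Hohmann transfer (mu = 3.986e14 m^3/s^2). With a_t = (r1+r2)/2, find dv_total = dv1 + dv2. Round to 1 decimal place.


Step 1: Transfer semi-major axis a_t = (9.775123e+06 + 3.484526e+07) / 2 = 2.231019e+07 m
Step 2: v1 (circular at r1) = sqrt(mu/r1) = 6385.69 m/s
Step 3: v_t1 = sqrt(mu*(2/r1 - 1/a_t)) = 7980.46 m/s
Step 4: dv1 = |7980.46 - 6385.69| = 1594.77 m/s
Step 5: v2 (circular at r2) = 3382.18 m/s, v_t2 = 2238.75 m/s
Step 6: dv2 = |3382.18 - 2238.75| = 1143.43 m/s
Step 7: Total delta-v = 1594.77 + 1143.43 = 2738.2 m/s

2738.2


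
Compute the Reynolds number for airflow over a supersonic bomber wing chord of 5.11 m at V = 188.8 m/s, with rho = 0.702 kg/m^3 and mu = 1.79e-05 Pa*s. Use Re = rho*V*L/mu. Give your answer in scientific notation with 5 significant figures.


Step 1: Numerator = rho * V * L = 0.702 * 188.8 * 5.11 = 677.267136
Step 2: Re = 677.267136 / 1.79e-05
Step 3: Re = 3.7836e+07

3.7836e+07


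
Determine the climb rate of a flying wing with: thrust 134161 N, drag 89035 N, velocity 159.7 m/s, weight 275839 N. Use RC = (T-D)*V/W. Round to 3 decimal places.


Step 1: Excess thrust = T - D = 134161 - 89035 = 45126 N
Step 2: Excess power = 45126 * 159.7 = 7206622.2 W
Step 3: RC = 7206622.2 / 275839 = 26.126 m/s

26.126


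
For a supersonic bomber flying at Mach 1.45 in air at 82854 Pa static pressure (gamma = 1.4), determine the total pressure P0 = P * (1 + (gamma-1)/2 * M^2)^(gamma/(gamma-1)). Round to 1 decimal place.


Step 1: (gamma-1)/2 * M^2 = 0.2 * 2.1025 = 0.4205
Step 2: 1 + 0.4205 = 1.4205
Step 3: Exponent gamma/(gamma-1) = 3.5
Step 4: P0 = 82854 * 1.4205^3.5 = 283046.5 Pa

283046.5


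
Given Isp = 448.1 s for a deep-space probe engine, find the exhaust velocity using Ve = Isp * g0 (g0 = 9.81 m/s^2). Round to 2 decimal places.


Step 1: Ve = Isp * g0 = 448.1 * 9.81
Step 2: Ve = 4395.86 m/s

4395.86


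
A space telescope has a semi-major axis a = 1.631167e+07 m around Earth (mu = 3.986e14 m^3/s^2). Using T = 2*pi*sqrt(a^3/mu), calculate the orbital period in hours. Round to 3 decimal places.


Step 1: a^3 / mu = 4.340055e+21 / 3.986e14 = 1.088825e+07
Step 2: sqrt(1.088825e+07) = 3299.7345 s
Step 3: T = 2*pi * 3299.7345 = 20732.84 s
Step 4: T in hours = 20732.84 / 3600 = 5.759 hours

5.759


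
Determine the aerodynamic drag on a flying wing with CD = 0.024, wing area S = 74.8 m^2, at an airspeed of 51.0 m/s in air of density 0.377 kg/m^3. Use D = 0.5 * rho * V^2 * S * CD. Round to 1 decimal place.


Step 1: Dynamic pressure q = 0.5 * 0.377 * 51.0^2 = 490.2885 Pa
Step 2: Drag D = q * S * CD = 490.2885 * 74.8 * 0.024
Step 3: D = 880.2 N

880.2


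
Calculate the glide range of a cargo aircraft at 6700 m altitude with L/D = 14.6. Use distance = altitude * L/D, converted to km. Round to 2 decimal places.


Step 1: Glide distance = altitude * L/D = 6700 * 14.6 = 97820.0 m
Step 2: Convert to km: 97820.0 / 1000 = 97.82 km

97.82


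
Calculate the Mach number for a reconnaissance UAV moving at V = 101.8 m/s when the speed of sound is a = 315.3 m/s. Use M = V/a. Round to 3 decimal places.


Step 1: M = V / a = 101.8 / 315.3
Step 2: M = 0.323

0.323


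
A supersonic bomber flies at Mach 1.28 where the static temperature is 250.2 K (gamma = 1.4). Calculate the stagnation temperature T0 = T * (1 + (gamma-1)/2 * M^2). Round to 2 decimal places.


Step 1: (gamma-1)/2 = 0.2
Step 2: M^2 = 1.6384
Step 3: 1 + 0.2 * 1.6384 = 1.32768
Step 4: T0 = 250.2 * 1.32768 = 332.19 K

332.19


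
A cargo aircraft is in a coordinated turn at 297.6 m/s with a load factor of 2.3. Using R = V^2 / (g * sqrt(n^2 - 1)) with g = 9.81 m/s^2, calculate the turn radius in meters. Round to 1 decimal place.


Step 1: V^2 = 297.6^2 = 88565.76
Step 2: n^2 - 1 = 2.3^2 - 1 = 4.29
Step 3: sqrt(4.29) = 2.071232
Step 4: R = 88565.76 / (9.81 * 2.071232) = 4358.8 m

4358.8


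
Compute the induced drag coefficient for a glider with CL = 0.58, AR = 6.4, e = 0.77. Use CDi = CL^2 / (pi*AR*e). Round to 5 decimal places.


Step 1: CL^2 = 0.58^2 = 0.3364
Step 2: pi * AR * e = 3.14159 * 6.4 * 0.77 = 15.481769
Step 3: CDi = 0.3364 / 15.481769 = 0.02173

0.02173


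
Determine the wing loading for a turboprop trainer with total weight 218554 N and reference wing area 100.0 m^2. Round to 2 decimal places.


Step 1: Wing loading = W / S = 218554 / 100.0
Step 2: Wing loading = 2185.54 N/m^2

2185.54


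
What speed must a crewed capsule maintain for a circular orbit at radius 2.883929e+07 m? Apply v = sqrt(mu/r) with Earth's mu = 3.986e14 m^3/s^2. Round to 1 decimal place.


Step 1: mu / r = 3.986e14 / 2.883929e+07 = 13821422.0946
Step 2: v = sqrt(13821422.0946) = 3717.7 m/s

3717.7


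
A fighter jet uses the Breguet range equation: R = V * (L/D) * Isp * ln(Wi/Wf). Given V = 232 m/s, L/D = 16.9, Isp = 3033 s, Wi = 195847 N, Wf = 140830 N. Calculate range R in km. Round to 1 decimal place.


Step 1: Coefficient = V * (L/D) * Isp = 232 * 16.9 * 3033 = 11891786.4 m
Step 2: Wi/Wf = 195847 / 140830 = 1.390663
Step 3: ln(1.390663) = 0.32978
Step 4: R = 11891786.4 * 0.32978 = 3921676.3 m = 3921.7 km

3921.7


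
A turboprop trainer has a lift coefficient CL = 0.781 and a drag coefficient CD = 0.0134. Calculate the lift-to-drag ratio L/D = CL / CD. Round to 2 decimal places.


Step 1: L/D = CL / CD = 0.781 / 0.0134
Step 2: L/D = 58.28

58.28


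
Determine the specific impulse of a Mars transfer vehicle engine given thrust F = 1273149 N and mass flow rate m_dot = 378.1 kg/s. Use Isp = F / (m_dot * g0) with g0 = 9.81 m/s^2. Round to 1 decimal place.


Step 1: m_dot * g0 = 378.1 * 9.81 = 3709.16
Step 2: Isp = 1273149 / 3709.16 = 343.2 s

343.2


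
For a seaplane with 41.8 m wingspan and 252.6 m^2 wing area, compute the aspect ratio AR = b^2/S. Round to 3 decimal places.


Step 1: b^2 = 41.8^2 = 1747.24
Step 2: AR = 1747.24 / 252.6 = 6.917

6.917


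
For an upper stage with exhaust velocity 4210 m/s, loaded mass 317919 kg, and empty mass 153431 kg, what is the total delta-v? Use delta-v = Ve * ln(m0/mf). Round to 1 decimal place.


Step 1: Mass ratio m0/mf = 317919 / 153431 = 2.072065
Step 2: ln(2.072065) = 0.728546
Step 3: delta-v = 4210 * 0.728546 = 3067.2 m/s

3067.2


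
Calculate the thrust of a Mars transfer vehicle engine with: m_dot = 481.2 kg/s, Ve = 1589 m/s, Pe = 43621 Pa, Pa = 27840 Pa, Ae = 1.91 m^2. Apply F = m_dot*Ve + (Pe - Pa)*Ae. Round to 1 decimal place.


Step 1: Momentum thrust = m_dot * Ve = 481.2 * 1589 = 764626.8 N
Step 2: Pressure thrust = (Pe - Pa) * Ae = (43621 - 27840) * 1.91 = 30141.71 N
Step 3: Total thrust F = 764626.8 + 30141.71 = 794768.5 N

794768.5


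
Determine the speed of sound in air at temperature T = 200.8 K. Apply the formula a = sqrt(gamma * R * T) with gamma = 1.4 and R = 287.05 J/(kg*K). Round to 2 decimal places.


Step 1: gamma * R * T = 1.4 * 287.05 * 200.8 = 80695.496
Step 2: a = sqrt(80695.496) = 284.07 m/s

284.07


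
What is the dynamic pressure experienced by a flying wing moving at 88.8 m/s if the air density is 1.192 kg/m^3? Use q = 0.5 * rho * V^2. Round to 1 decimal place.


Step 1: V^2 = 88.8^2 = 7885.44
Step 2: q = 0.5 * 1.192 * 7885.44
Step 3: q = 4699.7 Pa

4699.7


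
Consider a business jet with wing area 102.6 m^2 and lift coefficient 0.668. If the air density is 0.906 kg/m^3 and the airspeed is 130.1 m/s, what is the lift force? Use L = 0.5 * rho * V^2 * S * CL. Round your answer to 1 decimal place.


Step 1: Calculate dynamic pressure q = 0.5 * 0.906 * 130.1^2 = 0.5 * 0.906 * 16926.01 = 7667.4825 Pa
Step 2: Multiply by wing area and lift coefficient: L = 7667.4825 * 102.6 * 0.668
Step 3: L = 786683.7076 * 0.668 = 525504.7 N

525504.7


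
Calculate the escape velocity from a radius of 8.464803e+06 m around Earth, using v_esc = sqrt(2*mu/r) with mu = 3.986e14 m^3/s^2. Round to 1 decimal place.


Step 1: 2*mu/r = 2 * 3.986e14 / 8.464803e+06 = 94178210.6447
Step 2: v_esc = sqrt(94178210.6447) = 9704.5 m/s

9704.5


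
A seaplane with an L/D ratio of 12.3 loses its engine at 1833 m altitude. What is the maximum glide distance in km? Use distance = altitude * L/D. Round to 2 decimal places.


Step 1: Glide distance = altitude * L/D = 1833 * 12.3 = 22545.9 m
Step 2: Convert to km: 22545.9 / 1000 = 22.55 km

22.55


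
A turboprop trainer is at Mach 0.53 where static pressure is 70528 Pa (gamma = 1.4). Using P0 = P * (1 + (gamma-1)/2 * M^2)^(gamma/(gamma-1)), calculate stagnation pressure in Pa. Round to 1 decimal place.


Step 1: (gamma-1)/2 * M^2 = 0.2 * 0.2809 = 0.05618
Step 2: 1 + 0.05618 = 1.05618
Step 3: Exponent gamma/(gamma-1) = 3.5
Step 4: P0 = 70528 * 1.05618^3.5 = 85397.3 Pa

85397.3


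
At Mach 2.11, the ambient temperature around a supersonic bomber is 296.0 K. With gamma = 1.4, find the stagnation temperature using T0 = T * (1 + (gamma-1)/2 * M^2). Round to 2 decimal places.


Step 1: (gamma-1)/2 = 0.2
Step 2: M^2 = 4.4521
Step 3: 1 + 0.2 * 4.4521 = 1.89042
Step 4: T0 = 296.0 * 1.89042 = 559.56 K

559.56


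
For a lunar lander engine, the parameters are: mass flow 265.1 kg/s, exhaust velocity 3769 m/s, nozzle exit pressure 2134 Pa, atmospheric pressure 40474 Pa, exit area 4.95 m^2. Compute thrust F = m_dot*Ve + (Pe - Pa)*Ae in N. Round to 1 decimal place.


Step 1: Momentum thrust = m_dot * Ve = 265.1 * 3769 = 999161.9 N
Step 2: Pressure thrust = (Pe - Pa) * Ae = (2134 - 40474) * 4.95 = -189783.00 N
Step 3: Total thrust F = 999161.9 + -189783.00 = 809378.9 N

809378.9


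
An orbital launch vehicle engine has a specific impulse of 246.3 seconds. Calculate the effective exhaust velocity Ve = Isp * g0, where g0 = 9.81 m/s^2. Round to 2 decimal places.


Step 1: Ve = Isp * g0 = 246.3 * 9.81
Step 2: Ve = 2416.20 m/s

2416.20


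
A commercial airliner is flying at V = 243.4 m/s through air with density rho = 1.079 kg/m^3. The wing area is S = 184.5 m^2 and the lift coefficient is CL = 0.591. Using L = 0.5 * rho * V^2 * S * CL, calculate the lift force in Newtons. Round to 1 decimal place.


Step 1: Calculate dynamic pressure q = 0.5 * 1.079 * 243.4^2 = 0.5 * 1.079 * 59243.56 = 31961.9006 Pa
Step 2: Multiply by wing area and lift coefficient: L = 31961.9006 * 184.5 * 0.591
Step 3: L = 5896970.6644 * 0.591 = 3485109.7 N

3485109.7


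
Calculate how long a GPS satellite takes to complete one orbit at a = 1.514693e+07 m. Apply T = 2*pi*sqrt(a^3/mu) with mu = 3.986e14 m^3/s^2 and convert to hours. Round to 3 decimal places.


Step 1: a^3 / mu = 3.475152e+21 / 3.986e14 = 8.718395e+06
Step 2: sqrt(8.718395e+06) = 2952.6929 s
Step 3: T = 2*pi * 2952.6929 = 18552.32 s
Step 4: T in hours = 18552.32 / 3600 = 5.153 hours

5.153


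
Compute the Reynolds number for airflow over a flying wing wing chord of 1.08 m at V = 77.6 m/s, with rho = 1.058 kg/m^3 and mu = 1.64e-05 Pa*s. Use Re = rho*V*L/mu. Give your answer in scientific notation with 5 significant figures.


Step 1: Numerator = rho * V * L = 1.058 * 77.6 * 1.08 = 88.668864
Step 2: Re = 88.668864 / 1.64e-05
Step 3: Re = 5.4066e+06

5.4066e+06


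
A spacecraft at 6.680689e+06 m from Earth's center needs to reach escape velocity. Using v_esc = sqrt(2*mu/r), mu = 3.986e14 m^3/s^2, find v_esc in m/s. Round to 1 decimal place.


Step 1: 2*mu/r = 2 * 3.986e14 / 6.680689e+06 = 119329009.3282
Step 2: v_esc = sqrt(119329009.3282) = 10923.8 m/s

10923.8


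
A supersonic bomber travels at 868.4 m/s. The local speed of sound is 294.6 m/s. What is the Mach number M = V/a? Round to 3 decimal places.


Step 1: M = V / a = 868.4 / 294.6
Step 2: M = 2.948

2.948


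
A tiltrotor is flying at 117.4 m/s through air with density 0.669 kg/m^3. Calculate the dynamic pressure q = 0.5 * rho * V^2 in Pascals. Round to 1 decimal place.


Step 1: V^2 = 117.4^2 = 13782.76
Step 2: q = 0.5 * 0.669 * 13782.76
Step 3: q = 4610.3 Pa

4610.3


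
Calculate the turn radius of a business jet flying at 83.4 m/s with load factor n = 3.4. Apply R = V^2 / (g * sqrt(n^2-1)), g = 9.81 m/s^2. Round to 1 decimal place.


Step 1: V^2 = 83.4^2 = 6955.56
Step 2: n^2 - 1 = 3.4^2 - 1 = 10.56
Step 3: sqrt(10.56) = 3.249615
Step 4: R = 6955.56 / (9.81 * 3.249615) = 218.2 m

218.2


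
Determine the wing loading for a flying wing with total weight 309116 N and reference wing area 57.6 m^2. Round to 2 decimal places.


Step 1: Wing loading = W / S = 309116 / 57.6
Step 2: Wing loading = 5366.60 N/m^2

5366.60


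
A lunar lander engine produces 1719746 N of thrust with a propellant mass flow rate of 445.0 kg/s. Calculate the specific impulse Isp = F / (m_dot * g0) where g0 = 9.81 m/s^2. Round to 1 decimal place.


Step 1: m_dot * g0 = 445.0 * 9.81 = 4365.45
Step 2: Isp = 1719746 / 4365.45 = 393.9 s

393.9


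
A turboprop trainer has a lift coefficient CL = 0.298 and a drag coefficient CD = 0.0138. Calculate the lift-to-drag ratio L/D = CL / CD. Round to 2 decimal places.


Step 1: L/D = CL / CD = 0.298 / 0.0138
Step 2: L/D = 21.59

21.59


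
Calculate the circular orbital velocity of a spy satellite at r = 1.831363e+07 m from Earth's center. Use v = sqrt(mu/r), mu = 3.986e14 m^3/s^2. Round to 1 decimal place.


Step 1: mu / r = 3.986e14 / 1.831363e+07 = 21765209.8464
Step 2: v = sqrt(21765209.8464) = 4665.3 m/s

4665.3


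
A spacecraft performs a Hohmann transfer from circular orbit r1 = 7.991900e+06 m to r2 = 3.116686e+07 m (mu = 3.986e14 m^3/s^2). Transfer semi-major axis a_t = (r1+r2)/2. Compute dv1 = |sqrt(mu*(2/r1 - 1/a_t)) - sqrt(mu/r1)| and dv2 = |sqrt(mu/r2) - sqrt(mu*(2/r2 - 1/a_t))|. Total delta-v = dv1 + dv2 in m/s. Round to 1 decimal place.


Step 1: Transfer semi-major axis a_t = (7.991900e+06 + 3.116686e+07) / 2 = 1.957938e+07 m
Step 2: v1 (circular at r1) = sqrt(mu/r1) = 7062.26 m/s
Step 3: v_t1 = sqrt(mu*(2/r1 - 1/a_t)) = 8910.27 m/s
Step 4: dv1 = |8910.27 - 7062.26| = 1848.01 m/s
Step 5: v2 (circular at r2) = 3576.2 m/s, v_t2 = 2284.8 m/s
Step 6: dv2 = |3576.2 - 2284.8| = 1291.41 m/s
Step 7: Total delta-v = 1848.01 + 1291.41 = 3139.4 m/s

3139.4


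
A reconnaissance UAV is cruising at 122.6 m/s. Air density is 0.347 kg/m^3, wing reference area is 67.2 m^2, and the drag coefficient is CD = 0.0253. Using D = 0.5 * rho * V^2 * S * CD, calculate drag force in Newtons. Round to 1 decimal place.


Step 1: Dynamic pressure q = 0.5 * 0.347 * 122.6^2 = 2607.8369 Pa
Step 2: Drag D = q * S * CD = 2607.8369 * 67.2 * 0.0253
Step 3: D = 4433.7 N

4433.7


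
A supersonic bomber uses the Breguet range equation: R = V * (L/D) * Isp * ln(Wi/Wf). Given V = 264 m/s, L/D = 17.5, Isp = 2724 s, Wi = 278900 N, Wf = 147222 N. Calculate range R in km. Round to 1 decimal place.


Step 1: Coefficient = V * (L/D) * Isp = 264 * 17.5 * 2724 = 12584880.0 m
Step 2: Wi/Wf = 278900 / 147222 = 1.894418
Step 3: ln(1.894418) = 0.638912
Step 4: R = 12584880.0 * 0.638912 = 8040626.4 m = 8040.6 km

8040.6


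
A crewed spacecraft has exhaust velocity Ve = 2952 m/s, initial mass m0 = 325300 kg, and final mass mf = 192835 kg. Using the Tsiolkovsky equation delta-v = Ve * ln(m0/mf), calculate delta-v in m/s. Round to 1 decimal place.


Step 1: Mass ratio m0/mf = 325300 / 192835 = 1.686934
Step 2: ln(1.686934) = 0.522913
Step 3: delta-v = 2952 * 0.522913 = 1543.6 m/s

1543.6


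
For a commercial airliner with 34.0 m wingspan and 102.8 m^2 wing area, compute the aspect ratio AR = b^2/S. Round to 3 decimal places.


Step 1: b^2 = 34.0^2 = 1156.0
Step 2: AR = 1156.0 / 102.8 = 11.245

11.245


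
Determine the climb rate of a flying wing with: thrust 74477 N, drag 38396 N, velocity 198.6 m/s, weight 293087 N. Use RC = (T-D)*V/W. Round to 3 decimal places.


Step 1: Excess thrust = T - D = 74477 - 38396 = 36081 N
Step 2: Excess power = 36081 * 198.6 = 7165686.6 W
Step 3: RC = 7165686.6 / 293087 = 24.449 m/s

24.449


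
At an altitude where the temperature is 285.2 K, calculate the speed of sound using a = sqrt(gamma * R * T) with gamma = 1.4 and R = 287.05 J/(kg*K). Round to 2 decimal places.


Step 1: gamma * R * T = 1.4 * 287.05 * 285.2 = 114613.324
Step 2: a = sqrt(114613.324) = 338.55 m/s

338.55


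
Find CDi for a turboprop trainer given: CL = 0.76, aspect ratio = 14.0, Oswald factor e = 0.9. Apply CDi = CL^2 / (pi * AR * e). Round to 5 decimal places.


Step 1: CL^2 = 0.76^2 = 0.5776
Step 2: pi * AR * e = 3.14159 * 14.0 * 0.9 = 39.584067
Step 3: CDi = 0.5776 / 39.584067 = 0.01459

0.01459


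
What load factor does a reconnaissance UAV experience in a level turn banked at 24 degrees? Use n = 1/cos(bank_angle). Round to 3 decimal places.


Step 1: Convert 24 degrees to radians = 0.418879
Step 2: cos(24 deg) = 0.913545
Step 3: n = 1 / 0.913545 = 1.095

1.095


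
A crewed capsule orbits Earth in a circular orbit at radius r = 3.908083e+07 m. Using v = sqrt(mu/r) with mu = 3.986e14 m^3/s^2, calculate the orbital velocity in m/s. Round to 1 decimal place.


Step 1: mu / r = 3.986e14 / 3.908083e+07 = 10199373.9642
Step 2: v = sqrt(10199373.9642) = 3193.6 m/s

3193.6


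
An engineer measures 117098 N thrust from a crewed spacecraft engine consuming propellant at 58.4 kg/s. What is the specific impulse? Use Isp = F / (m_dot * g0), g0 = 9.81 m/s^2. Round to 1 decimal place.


Step 1: m_dot * g0 = 58.4 * 9.81 = 572.9
Step 2: Isp = 117098 / 572.9 = 204.4 s

204.4


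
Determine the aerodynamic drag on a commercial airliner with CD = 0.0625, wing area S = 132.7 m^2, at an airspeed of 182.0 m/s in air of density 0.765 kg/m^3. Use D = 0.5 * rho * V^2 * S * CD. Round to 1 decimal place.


Step 1: Dynamic pressure q = 0.5 * 0.765 * 182.0^2 = 12669.93 Pa
Step 2: Drag D = q * S * CD = 12669.93 * 132.7 * 0.0625
Step 3: D = 105081.2 N

105081.2


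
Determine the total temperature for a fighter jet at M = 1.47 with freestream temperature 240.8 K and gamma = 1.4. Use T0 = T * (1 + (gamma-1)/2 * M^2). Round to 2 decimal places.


Step 1: (gamma-1)/2 = 0.2
Step 2: M^2 = 2.1609
Step 3: 1 + 0.2 * 2.1609 = 1.43218
Step 4: T0 = 240.8 * 1.43218 = 344.87 K

344.87


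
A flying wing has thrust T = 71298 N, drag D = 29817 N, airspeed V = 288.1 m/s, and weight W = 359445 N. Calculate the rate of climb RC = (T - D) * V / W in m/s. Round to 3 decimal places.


Step 1: Excess thrust = T - D = 71298 - 29817 = 41481 N
Step 2: Excess power = 41481 * 288.1 = 11950676.1 W
Step 3: RC = 11950676.1 / 359445 = 33.248 m/s

33.248


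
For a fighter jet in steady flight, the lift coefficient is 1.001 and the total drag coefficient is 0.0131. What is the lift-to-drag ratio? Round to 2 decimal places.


Step 1: L/D = CL / CD = 1.001 / 0.0131
Step 2: L/D = 76.41

76.41


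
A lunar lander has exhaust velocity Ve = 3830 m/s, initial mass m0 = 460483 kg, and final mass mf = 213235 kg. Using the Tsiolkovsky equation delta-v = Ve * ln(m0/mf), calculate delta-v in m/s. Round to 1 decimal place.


Step 1: Mass ratio m0/mf = 460483 / 213235 = 2.159509
Step 2: ln(2.159509) = 0.769881
Step 3: delta-v = 3830 * 0.769881 = 2948.6 m/s

2948.6


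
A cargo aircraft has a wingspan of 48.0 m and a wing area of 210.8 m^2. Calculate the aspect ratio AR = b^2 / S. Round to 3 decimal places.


Step 1: b^2 = 48.0^2 = 2304.0
Step 2: AR = 2304.0 / 210.8 = 10.930

10.930


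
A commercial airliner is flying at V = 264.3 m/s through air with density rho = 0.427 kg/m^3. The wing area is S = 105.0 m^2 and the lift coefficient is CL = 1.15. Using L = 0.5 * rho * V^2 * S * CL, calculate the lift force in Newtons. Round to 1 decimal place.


Step 1: Calculate dynamic pressure q = 0.5 * 0.427 * 264.3^2 = 0.5 * 0.427 * 69854.49 = 14913.9336 Pa
Step 2: Multiply by wing area and lift coefficient: L = 14913.9336 * 105.0 * 1.15
Step 3: L = 1565963.0296 * 1.15 = 1800857.5 N

1800857.5


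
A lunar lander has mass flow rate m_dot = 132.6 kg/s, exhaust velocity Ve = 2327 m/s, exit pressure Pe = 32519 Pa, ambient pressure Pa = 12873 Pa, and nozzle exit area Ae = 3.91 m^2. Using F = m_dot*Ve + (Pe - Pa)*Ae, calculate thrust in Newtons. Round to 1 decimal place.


Step 1: Momentum thrust = m_dot * Ve = 132.6 * 2327 = 308560.2 N
Step 2: Pressure thrust = (Pe - Pa) * Ae = (32519 - 12873) * 3.91 = 76815.86 N
Step 3: Total thrust F = 308560.2 + 76815.86 = 385376.1 N

385376.1


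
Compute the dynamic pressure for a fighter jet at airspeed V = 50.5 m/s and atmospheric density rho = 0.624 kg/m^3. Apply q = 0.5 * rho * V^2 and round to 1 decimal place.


Step 1: V^2 = 50.5^2 = 2550.25
Step 2: q = 0.5 * 0.624 * 2550.25
Step 3: q = 795.7 Pa

795.7


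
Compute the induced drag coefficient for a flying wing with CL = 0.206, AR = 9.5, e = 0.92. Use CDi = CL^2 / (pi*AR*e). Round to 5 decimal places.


Step 1: CL^2 = 0.206^2 = 0.042436
Step 2: pi * AR * e = 3.14159 * 9.5 * 0.92 = 27.45752
Step 3: CDi = 0.042436 / 27.45752 = 0.00155

0.00155


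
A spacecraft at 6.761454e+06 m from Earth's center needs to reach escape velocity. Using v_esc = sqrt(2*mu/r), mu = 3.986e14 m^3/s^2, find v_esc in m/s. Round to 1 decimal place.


Step 1: 2*mu/r = 2 * 3.986e14 / 6.761454e+06 = 117903634.3366
Step 2: v_esc = sqrt(117903634.3366) = 10858.3 m/s

10858.3


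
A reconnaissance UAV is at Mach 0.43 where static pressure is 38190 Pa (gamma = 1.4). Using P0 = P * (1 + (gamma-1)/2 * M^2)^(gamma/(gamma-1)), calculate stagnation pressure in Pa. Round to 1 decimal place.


Step 1: (gamma-1)/2 * M^2 = 0.2 * 0.1849 = 0.03698
Step 2: 1 + 0.03698 = 1.03698
Step 3: Exponent gamma/(gamma-1) = 3.5
Step 4: P0 = 38190 * 1.03698^3.5 = 43365.7 Pa

43365.7


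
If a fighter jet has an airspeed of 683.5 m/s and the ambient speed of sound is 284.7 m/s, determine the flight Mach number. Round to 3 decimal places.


Step 1: M = V / a = 683.5 / 284.7
Step 2: M = 2.401

2.401


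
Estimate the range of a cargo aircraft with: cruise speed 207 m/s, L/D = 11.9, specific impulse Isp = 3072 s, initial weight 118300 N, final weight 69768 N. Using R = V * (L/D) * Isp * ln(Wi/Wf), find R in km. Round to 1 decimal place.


Step 1: Coefficient = V * (L/D) * Isp = 207 * 11.9 * 3072 = 7567257.6 m
Step 2: Wi/Wf = 118300 / 69768 = 1.69562
Step 3: ln(1.69562) = 0.528048
Step 4: R = 7567257.6 * 0.528048 = 3995877.7 m = 3995.9 km

3995.9


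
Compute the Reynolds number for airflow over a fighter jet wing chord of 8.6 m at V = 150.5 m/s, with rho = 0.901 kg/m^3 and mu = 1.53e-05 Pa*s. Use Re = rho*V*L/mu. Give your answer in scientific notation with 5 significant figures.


Step 1: Numerator = rho * V * L = 0.901 * 150.5 * 8.6 = 1166.1643
Step 2: Re = 1166.1643 / 1.53e-05
Step 3: Re = 7.6220e+07

7.6220e+07


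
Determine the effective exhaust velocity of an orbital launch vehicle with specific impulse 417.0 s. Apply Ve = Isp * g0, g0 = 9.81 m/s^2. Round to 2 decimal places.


Step 1: Ve = Isp * g0 = 417.0 * 9.81
Step 2: Ve = 4090.77 m/s

4090.77


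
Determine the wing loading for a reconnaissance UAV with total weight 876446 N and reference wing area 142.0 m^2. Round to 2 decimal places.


Step 1: Wing loading = W / S = 876446 / 142.0
Step 2: Wing loading = 6172.15 N/m^2

6172.15


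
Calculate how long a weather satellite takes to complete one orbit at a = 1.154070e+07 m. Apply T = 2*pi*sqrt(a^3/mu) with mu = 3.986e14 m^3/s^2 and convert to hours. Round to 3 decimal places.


Step 1: a^3 / mu = 1.537080e+21 / 3.986e14 = 3.856197e+06
Step 2: sqrt(3.856197e+06) = 1963.7201 s
Step 3: T = 2*pi * 1963.7201 = 12338.42 s
Step 4: T in hours = 12338.42 / 3600 = 3.427 hours

3.427
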